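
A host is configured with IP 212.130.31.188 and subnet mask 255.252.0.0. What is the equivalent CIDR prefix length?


Binary: 11111111.11111100.00000000.00000000
Count leading 1s
Prefix: /14


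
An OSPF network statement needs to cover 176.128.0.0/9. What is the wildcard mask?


Subnet mask: 255.128.0.0
Wildcard = 255.255.255.255 - subnet mask
255 - 255 = 0
255 - 128 = 127
255 - 0 = 255
255 - 0 = 255
Wildcard: 0.127.255.255


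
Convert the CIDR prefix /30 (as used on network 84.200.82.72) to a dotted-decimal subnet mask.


/30 means 30 network bits, 2 host bits
Binary: 11111111111111111111111111111100
Mask: 255.255.255.252


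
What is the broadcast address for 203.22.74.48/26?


Network: 203.22.74.0/26
Host bits = 6
Set all host bits to 1:
Broadcast: 203.22.74.63


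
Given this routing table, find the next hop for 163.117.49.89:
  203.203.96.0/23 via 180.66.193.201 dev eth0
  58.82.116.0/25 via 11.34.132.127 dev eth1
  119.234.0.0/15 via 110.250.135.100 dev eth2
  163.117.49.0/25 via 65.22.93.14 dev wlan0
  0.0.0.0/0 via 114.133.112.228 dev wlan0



Longest prefix match for 163.117.49.89:
  /23 203.203.96.0: no
  /25 58.82.116.0: no
  /15 119.234.0.0: no
  /25 163.117.49.0: MATCH
  /0 0.0.0.0: MATCH
Selected: next-hop 65.22.93.14 via wlan0 (matched /25)


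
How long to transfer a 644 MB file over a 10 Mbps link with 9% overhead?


Effective throughput = 10 * (1 - 9/100) = 9.1 Mbps
File size in Mb = 644 * 8 = 5152 Mb
Time = 5152 / 9.1
Time = 566.1538 seconds


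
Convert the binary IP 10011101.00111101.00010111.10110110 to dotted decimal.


10011101 = 157
00111101 = 61
00010111 = 23
10110110 = 182
IP: 157.61.23.182


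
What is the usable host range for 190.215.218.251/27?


Network: 190.215.218.224
Broadcast: 190.215.218.255
First usable = network + 1
Last usable = broadcast - 1
Range: 190.215.218.225 to 190.215.218.254


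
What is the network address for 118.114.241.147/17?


IP:   01110110.01110010.11110001.10010011
Mask: 11111111.11111111.10000000.00000000
AND operation:
Net:  01110110.01110010.10000000.00000000
Network: 118.114.128.0/17


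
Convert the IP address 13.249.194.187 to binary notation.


13 = 00001101
249 = 11111001
194 = 11000010
187 = 10111011
Binary: 00001101.11111001.11000010.10111011


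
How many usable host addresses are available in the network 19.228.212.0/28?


Host bits = 32 - 28 = 4
Total addresses = 2^4 = 16
Usable = total - 2 (network and broadcast)
Usable hosts: 14


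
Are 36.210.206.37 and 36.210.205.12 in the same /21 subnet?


Mask: 255.255.248.0
36.210.206.37 AND mask = 36.210.200.0
36.210.205.12 AND mask = 36.210.200.0
Yes, same subnet (36.210.200.0)


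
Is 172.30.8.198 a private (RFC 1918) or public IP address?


RFC 1918 private ranges:
  10.0.0.0/8 (10.0.0.0 - 10.255.255.255)
  172.16.0.0/12 (172.16.0.0 - 172.31.255.255)
  192.168.0.0/16 (192.168.0.0 - 192.168.255.255)
Private (in 172.16.0.0/12)


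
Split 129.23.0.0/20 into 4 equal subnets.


New prefix = 20 + 2 = 22
Each subnet has 1024 addresses
  129.23.0.0/22
  129.23.4.0/22
  129.23.8.0/22
  129.23.12.0/22
Subnets: 129.23.0.0/22, 129.23.4.0/22, 129.23.8.0/22, 129.23.12.0/22


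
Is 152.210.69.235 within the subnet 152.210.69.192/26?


Subnet network: 152.210.69.192
Test IP AND mask: 152.210.69.192
Yes, 152.210.69.235 is in 152.210.69.192/26


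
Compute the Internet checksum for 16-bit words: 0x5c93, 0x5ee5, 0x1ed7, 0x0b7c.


Sum all words (with carry folding):
+ 0x5c93 = 0x5c93
+ 0x5ee5 = 0xbb78
+ 0x1ed7 = 0xda4f
+ 0x0b7c = 0xe5cb
One's complement: ~0xe5cb
Checksum = 0x1a34


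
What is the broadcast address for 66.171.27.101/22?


Network: 66.171.24.0/22
Host bits = 10
Set all host bits to 1:
Broadcast: 66.171.27.255


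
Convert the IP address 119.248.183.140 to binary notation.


119 = 01110111
248 = 11111000
183 = 10110111
140 = 10001100
Binary: 01110111.11111000.10110111.10001100


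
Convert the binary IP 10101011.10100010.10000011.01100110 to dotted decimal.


10101011 = 171
10100010 = 162
10000011 = 131
01100110 = 102
IP: 171.162.131.102


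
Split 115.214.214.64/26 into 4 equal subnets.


New prefix = 26 + 2 = 28
Each subnet has 16 addresses
  115.214.214.64/28
  115.214.214.80/28
  115.214.214.96/28
  115.214.214.112/28
Subnets: 115.214.214.64/28, 115.214.214.80/28, 115.214.214.96/28, 115.214.214.112/28


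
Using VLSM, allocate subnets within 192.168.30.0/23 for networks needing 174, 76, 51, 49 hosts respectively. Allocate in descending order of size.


174 hosts -> /24 (254 usable): 192.168.30.0/24
76 hosts -> /25 (126 usable): 192.168.31.0/25
51 hosts -> /26 (62 usable): 192.168.31.128/26
49 hosts -> /26 (62 usable): 192.168.31.192/26
Allocation: 192.168.30.0/24 (174 hosts, 254 usable); 192.168.31.0/25 (76 hosts, 126 usable); 192.168.31.128/26 (51 hosts, 62 usable); 192.168.31.192/26 (49 hosts, 62 usable)


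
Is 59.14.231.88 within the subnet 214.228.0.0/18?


Subnet network: 214.228.0.0
Test IP AND mask: 59.14.192.0
No, 59.14.231.88 is not in 214.228.0.0/18


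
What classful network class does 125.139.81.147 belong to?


First octet: 125
Binary: 01111101
0xxxxxxx -> Class A (1-126)
Class A, default mask 255.0.0.0 (/8)


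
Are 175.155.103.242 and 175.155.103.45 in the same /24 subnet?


Mask: 255.255.255.0
175.155.103.242 AND mask = 175.155.103.0
175.155.103.45 AND mask = 175.155.103.0
Yes, same subnet (175.155.103.0)


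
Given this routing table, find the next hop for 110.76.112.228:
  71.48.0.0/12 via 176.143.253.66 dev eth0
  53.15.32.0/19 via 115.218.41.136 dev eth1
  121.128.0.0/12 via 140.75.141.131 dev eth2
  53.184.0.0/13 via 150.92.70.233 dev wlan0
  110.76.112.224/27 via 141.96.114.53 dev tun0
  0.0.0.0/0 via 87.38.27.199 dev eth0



Longest prefix match for 110.76.112.228:
  /12 71.48.0.0: no
  /19 53.15.32.0: no
  /12 121.128.0.0: no
  /13 53.184.0.0: no
  /27 110.76.112.224: MATCH
  /0 0.0.0.0: MATCH
Selected: next-hop 141.96.114.53 via tun0 (matched /27)


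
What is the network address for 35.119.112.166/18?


IP:   00100011.01110111.01110000.10100110
Mask: 11111111.11111111.11000000.00000000
AND operation:
Net:  00100011.01110111.01000000.00000000
Network: 35.119.64.0/18


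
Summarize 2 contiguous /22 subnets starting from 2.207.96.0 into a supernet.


Original prefix: /22
Number of subnets: 2 = 2^1
New prefix = 22 - 1 = 21
Supernet: 2.207.96.0/21


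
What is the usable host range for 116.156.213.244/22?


Network: 116.156.212.0
Broadcast: 116.156.215.255
First usable = network + 1
Last usable = broadcast - 1
Range: 116.156.212.1 to 116.156.215.254


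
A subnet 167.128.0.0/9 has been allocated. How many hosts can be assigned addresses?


Host bits = 32 - 9 = 23
Total addresses = 2^23 = 8388608
Usable = total - 2 (network and broadcast)
Usable hosts: 8388606


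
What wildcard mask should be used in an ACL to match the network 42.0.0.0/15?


Subnet mask: 255.254.0.0
Wildcard = 255.255.255.255 - subnet mask
255 - 255 = 0
255 - 254 = 1
255 - 0 = 255
255 - 0 = 255
Wildcard: 0.1.255.255


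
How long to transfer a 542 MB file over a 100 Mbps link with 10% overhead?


Effective throughput = 100 * (1 - 10/100) = 90 Mbps
File size in Mb = 542 * 8 = 4336 Mb
Time = 4336 / 90
Time = 48.1778 seconds


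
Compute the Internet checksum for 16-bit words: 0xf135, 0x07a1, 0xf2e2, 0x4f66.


Sum all words (with carry folding):
+ 0xf135 = 0xf135
+ 0x07a1 = 0xf8d6
+ 0xf2e2 = 0xebb9
+ 0x4f66 = 0x3b20
One's complement: ~0x3b20
Checksum = 0xc4df


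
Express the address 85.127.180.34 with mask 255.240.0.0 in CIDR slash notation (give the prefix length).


Binary: 11111111.11110000.00000000.00000000
Count leading 1s
Prefix: /12


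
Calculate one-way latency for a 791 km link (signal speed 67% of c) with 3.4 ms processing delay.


Speed = 0.67 * 3e5 km/s = 201000 km/s
Propagation delay = 791 / 201000 = 0.0039 s = 3.9353 ms
Processing delay = 3.4 ms
Total one-way latency = 7.3353 ms


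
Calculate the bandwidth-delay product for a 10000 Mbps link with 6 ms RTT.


BDP = bandwidth * RTT
= 10000 Mbps * 6 ms
= 10000 * 1e6 * 6 / 1000 bits
= 60000000 bits
= 7500000 bytes
= 7324.2188 KB
BDP = 60000000 bits (7500000 bytes)


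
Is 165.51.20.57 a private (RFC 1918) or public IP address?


RFC 1918 private ranges:
  10.0.0.0/8 (10.0.0.0 - 10.255.255.255)
  172.16.0.0/12 (172.16.0.0 - 172.31.255.255)
  192.168.0.0/16 (192.168.0.0 - 192.168.255.255)
Public (not in any RFC 1918 range)


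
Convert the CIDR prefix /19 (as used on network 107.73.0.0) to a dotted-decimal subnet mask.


/19 means 19 network bits, 13 host bits
Binary: 11111111111111111110000000000000
Mask: 255.255.224.0


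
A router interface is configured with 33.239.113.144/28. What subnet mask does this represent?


/28 means 28 network bits, 4 host bits
Binary: 11111111111111111111111111110000
Mask: 255.255.255.240


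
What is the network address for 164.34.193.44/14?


IP:   10100100.00100010.11000001.00101100
Mask: 11111111.11111100.00000000.00000000
AND operation:
Net:  10100100.00100000.00000000.00000000
Network: 164.32.0.0/14


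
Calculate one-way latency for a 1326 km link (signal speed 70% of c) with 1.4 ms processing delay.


Speed = 0.7 * 3e5 km/s = 210000 km/s
Propagation delay = 1326 / 210000 = 0.0063 s = 6.3143 ms
Processing delay = 1.4 ms
Total one-way latency = 7.7143 ms


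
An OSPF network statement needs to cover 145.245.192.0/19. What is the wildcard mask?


Subnet mask: 255.255.224.0
Wildcard = 255.255.255.255 - subnet mask
255 - 255 = 0
255 - 255 = 0
255 - 224 = 31
255 - 0 = 255
Wildcard: 0.0.31.255


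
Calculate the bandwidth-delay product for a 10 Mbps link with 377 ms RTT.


BDP = bandwidth * RTT
= 10 Mbps * 377 ms
= 10 * 1e6 * 377 / 1000 bits
= 3770000 bits
= 471250 bytes
= 460.2051 KB
BDP = 3770000 bits (471250 bytes)


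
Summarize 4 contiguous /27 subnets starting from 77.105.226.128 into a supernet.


Original prefix: /27
Number of subnets: 4 = 2^2
New prefix = 27 - 2 = 25
Supernet: 77.105.226.128/25


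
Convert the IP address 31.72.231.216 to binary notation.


31 = 00011111
72 = 01001000
231 = 11100111
216 = 11011000
Binary: 00011111.01001000.11100111.11011000


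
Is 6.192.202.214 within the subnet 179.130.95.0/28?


Subnet network: 179.130.95.0
Test IP AND mask: 6.192.202.208
No, 6.192.202.214 is not in 179.130.95.0/28


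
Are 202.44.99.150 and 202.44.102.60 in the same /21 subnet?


Mask: 255.255.248.0
202.44.99.150 AND mask = 202.44.96.0
202.44.102.60 AND mask = 202.44.96.0
Yes, same subnet (202.44.96.0)


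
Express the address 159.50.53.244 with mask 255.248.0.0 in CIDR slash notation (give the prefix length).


Binary: 11111111.11111000.00000000.00000000
Count leading 1s
Prefix: /13


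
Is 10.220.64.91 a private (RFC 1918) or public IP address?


RFC 1918 private ranges:
  10.0.0.0/8 (10.0.0.0 - 10.255.255.255)
  172.16.0.0/12 (172.16.0.0 - 172.31.255.255)
  192.168.0.0/16 (192.168.0.0 - 192.168.255.255)
Private (in 10.0.0.0/8)


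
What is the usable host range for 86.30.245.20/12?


Network: 86.16.0.0
Broadcast: 86.31.255.255
First usable = network + 1
Last usable = broadcast - 1
Range: 86.16.0.1 to 86.31.255.254


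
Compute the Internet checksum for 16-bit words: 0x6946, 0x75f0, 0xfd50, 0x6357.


Sum all words (with carry folding):
+ 0x6946 = 0x6946
+ 0x75f0 = 0xdf36
+ 0xfd50 = 0xdc87
+ 0x6357 = 0x3fdf
One's complement: ~0x3fdf
Checksum = 0xc020


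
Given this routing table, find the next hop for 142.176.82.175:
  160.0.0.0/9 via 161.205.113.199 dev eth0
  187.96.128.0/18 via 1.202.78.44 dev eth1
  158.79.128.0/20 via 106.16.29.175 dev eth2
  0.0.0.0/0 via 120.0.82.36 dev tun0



Longest prefix match for 142.176.82.175:
  /9 160.0.0.0: no
  /18 187.96.128.0: no
  /20 158.79.128.0: no
  /0 0.0.0.0: MATCH
Selected: next-hop 120.0.82.36 via tun0 (matched /0)


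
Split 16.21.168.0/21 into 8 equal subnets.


New prefix = 21 + 3 = 24
Each subnet has 256 addresses
  16.21.168.0/24
  16.21.169.0/24
  16.21.170.0/24
  16.21.171.0/24
  16.21.172.0/24
  16.21.173.0/24
  16.21.174.0/24
  16.21.175.0/24
Subnets: 16.21.168.0/24, 16.21.169.0/24, 16.21.170.0/24, 16.21.171.0/24, 16.21.172.0/24, 16.21.173.0/24, 16.21.174.0/24, 16.21.175.0/24


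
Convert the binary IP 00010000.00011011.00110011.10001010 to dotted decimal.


00010000 = 16
00011011 = 27
00110011 = 51
10001010 = 138
IP: 16.27.51.138


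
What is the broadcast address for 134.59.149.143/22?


Network: 134.59.148.0/22
Host bits = 10
Set all host bits to 1:
Broadcast: 134.59.151.255


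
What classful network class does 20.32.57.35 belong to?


First octet: 20
Binary: 00010100
0xxxxxxx -> Class A (1-126)
Class A, default mask 255.0.0.0 (/8)


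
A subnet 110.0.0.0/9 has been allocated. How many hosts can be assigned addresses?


Host bits = 32 - 9 = 23
Total addresses = 2^23 = 8388608
Usable = total - 2 (network and broadcast)
Usable hosts: 8388606


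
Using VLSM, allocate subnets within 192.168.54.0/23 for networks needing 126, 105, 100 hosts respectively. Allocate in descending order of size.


126 hosts -> /25 (126 usable): 192.168.54.0/25
105 hosts -> /25 (126 usable): 192.168.54.128/25
100 hosts -> /25 (126 usable): 192.168.55.0/25
Allocation: 192.168.54.0/25 (126 hosts, 126 usable); 192.168.54.128/25 (105 hosts, 126 usable); 192.168.55.0/25 (100 hosts, 126 usable)


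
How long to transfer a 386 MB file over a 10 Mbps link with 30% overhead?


Effective throughput = 10 * (1 - 30/100) = 7 Mbps
File size in Mb = 386 * 8 = 3088 Mb
Time = 3088 / 7
Time = 441.1429 seconds


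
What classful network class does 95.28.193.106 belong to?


First octet: 95
Binary: 01011111
0xxxxxxx -> Class A (1-126)
Class A, default mask 255.0.0.0 (/8)


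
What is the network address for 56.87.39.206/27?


IP:   00111000.01010111.00100111.11001110
Mask: 11111111.11111111.11111111.11100000
AND operation:
Net:  00111000.01010111.00100111.11000000
Network: 56.87.39.192/27


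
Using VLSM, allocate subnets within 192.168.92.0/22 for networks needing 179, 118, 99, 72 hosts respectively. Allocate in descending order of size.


179 hosts -> /24 (254 usable): 192.168.92.0/24
118 hosts -> /25 (126 usable): 192.168.93.0/25
99 hosts -> /25 (126 usable): 192.168.93.128/25
72 hosts -> /25 (126 usable): 192.168.94.0/25
Allocation: 192.168.92.0/24 (179 hosts, 254 usable); 192.168.93.0/25 (118 hosts, 126 usable); 192.168.93.128/25 (99 hosts, 126 usable); 192.168.94.0/25 (72 hosts, 126 usable)


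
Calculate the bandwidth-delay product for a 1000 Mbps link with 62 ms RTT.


BDP = bandwidth * RTT
= 1000 Mbps * 62 ms
= 1000 * 1e6 * 62 / 1000 bits
= 62000000 bits
= 7750000 bytes
= 7568.3594 KB
BDP = 62000000 bits (7750000 bytes)


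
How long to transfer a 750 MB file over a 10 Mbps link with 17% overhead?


Effective throughput = 10 * (1 - 17/100) = 8.3 Mbps
File size in Mb = 750 * 8 = 6000 Mb
Time = 6000 / 8.3
Time = 722.8916 seconds


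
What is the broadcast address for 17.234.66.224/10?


Network: 17.192.0.0/10
Host bits = 22
Set all host bits to 1:
Broadcast: 17.255.255.255


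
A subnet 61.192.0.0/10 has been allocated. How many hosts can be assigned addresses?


Host bits = 32 - 10 = 22
Total addresses = 2^22 = 4194304
Usable = total - 2 (network and broadcast)
Usable hosts: 4194302


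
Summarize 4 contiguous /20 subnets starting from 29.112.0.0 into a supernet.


Original prefix: /20
Number of subnets: 4 = 2^2
New prefix = 20 - 2 = 18
Supernet: 29.112.0.0/18


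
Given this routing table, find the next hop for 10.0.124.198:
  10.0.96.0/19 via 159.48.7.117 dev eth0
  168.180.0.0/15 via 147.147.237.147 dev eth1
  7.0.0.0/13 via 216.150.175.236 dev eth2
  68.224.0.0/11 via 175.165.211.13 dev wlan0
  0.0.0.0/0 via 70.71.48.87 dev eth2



Longest prefix match for 10.0.124.198:
  /19 10.0.96.0: MATCH
  /15 168.180.0.0: no
  /13 7.0.0.0: no
  /11 68.224.0.0: no
  /0 0.0.0.0: MATCH
Selected: next-hop 159.48.7.117 via eth0 (matched /19)


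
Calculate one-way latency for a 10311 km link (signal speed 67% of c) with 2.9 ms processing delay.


Speed = 0.67 * 3e5 km/s = 201000 km/s
Propagation delay = 10311 / 201000 = 0.0513 s = 51.2985 ms
Processing delay = 2.9 ms
Total one-way latency = 54.1985 ms


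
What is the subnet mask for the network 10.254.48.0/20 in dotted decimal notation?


/20 means 20 network bits, 12 host bits
Binary: 11111111111111111111000000000000
Mask: 255.255.240.0


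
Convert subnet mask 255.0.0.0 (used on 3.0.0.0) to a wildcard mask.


Subnet mask: 255.0.0.0
Wildcard = 255.255.255.255 - subnet mask
255 - 255 = 0
255 - 0 = 255
255 - 0 = 255
255 - 0 = 255
Wildcard: 0.255.255.255


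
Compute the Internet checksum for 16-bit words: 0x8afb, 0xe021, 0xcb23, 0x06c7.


Sum all words (with carry folding):
+ 0x8afb = 0x8afb
+ 0xe021 = 0x6b1d
+ 0xcb23 = 0x3641
+ 0x06c7 = 0x3d08
One's complement: ~0x3d08
Checksum = 0xc2f7


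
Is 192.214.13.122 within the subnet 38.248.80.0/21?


Subnet network: 38.248.80.0
Test IP AND mask: 192.214.8.0
No, 192.214.13.122 is not in 38.248.80.0/21


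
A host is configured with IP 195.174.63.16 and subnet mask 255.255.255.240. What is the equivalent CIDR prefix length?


Binary: 11111111.11111111.11111111.11110000
Count leading 1s
Prefix: /28


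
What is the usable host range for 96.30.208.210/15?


Network: 96.30.0.0
Broadcast: 96.31.255.255
First usable = network + 1
Last usable = broadcast - 1
Range: 96.30.0.1 to 96.31.255.254


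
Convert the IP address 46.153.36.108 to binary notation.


46 = 00101110
153 = 10011001
36 = 00100100
108 = 01101100
Binary: 00101110.10011001.00100100.01101100


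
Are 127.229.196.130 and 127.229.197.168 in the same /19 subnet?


Mask: 255.255.224.0
127.229.196.130 AND mask = 127.229.192.0
127.229.197.168 AND mask = 127.229.192.0
Yes, same subnet (127.229.192.0)


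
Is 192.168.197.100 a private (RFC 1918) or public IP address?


RFC 1918 private ranges:
  10.0.0.0/8 (10.0.0.0 - 10.255.255.255)
  172.16.0.0/12 (172.16.0.0 - 172.31.255.255)
  192.168.0.0/16 (192.168.0.0 - 192.168.255.255)
Private (in 192.168.0.0/16)


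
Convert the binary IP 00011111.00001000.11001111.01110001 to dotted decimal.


00011111 = 31
00001000 = 8
11001111 = 207
01110001 = 113
IP: 31.8.207.113


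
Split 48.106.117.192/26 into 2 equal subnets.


New prefix = 26 + 1 = 27
Each subnet has 32 addresses
  48.106.117.192/27
  48.106.117.224/27
Subnets: 48.106.117.192/27, 48.106.117.224/27


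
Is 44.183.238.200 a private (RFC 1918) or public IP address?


RFC 1918 private ranges:
  10.0.0.0/8 (10.0.0.0 - 10.255.255.255)
  172.16.0.0/12 (172.16.0.0 - 172.31.255.255)
  192.168.0.0/16 (192.168.0.0 - 192.168.255.255)
Public (not in any RFC 1918 range)


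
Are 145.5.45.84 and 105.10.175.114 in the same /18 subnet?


Mask: 255.255.192.0
145.5.45.84 AND mask = 145.5.0.0
105.10.175.114 AND mask = 105.10.128.0
No, different subnets (145.5.0.0 vs 105.10.128.0)


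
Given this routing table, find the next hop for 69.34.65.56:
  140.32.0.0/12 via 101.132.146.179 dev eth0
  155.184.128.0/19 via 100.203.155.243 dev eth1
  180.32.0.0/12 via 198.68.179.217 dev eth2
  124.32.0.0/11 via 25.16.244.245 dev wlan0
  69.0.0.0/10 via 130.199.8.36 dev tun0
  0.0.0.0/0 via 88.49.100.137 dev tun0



Longest prefix match for 69.34.65.56:
  /12 140.32.0.0: no
  /19 155.184.128.0: no
  /12 180.32.0.0: no
  /11 124.32.0.0: no
  /10 69.0.0.0: MATCH
  /0 0.0.0.0: MATCH
Selected: next-hop 130.199.8.36 via tun0 (matched /10)


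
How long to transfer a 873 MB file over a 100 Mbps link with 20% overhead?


Effective throughput = 100 * (1 - 20/100) = 80 Mbps
File size in Mb = 873 * 8 = 6984 Mb
Time = 6984 / 80
Time = 87.3 seconds


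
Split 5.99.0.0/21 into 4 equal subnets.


New prefix = 21 + 2 = 23
Each subnet has 512 addresses
  5.99.0.0/23
  5.99.2.0/23
  5.99.4.0/23
  5.99.6.0/23
Subnets: 5.99.0.0/23, 5.99.2.0/23, 5.99.4.0/23, 5.99.6.0/23


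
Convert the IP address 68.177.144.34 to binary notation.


68 = 01000100
177 = 10110001
144 = 10010000
34 = 00100010
Binary: 01000100.10110001.10010000.00100010


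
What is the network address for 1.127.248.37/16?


IP:   00000001.01111111.11111000.00100101
Mask: 11111111.11111111.00000000.00000000
AND operation:
Net:  00000001.01111111.00000000.00000000
Network: 1.127.0.0/16


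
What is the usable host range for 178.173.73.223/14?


Network: 178.172.0.0
Broadcast: 178.175.255.255
First usable = network + 1
Last usable = broadcast - 1
Range: 178.172.0.1 to 178.175.255.254


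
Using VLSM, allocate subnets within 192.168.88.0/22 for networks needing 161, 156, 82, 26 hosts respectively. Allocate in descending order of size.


161 hosts -> /24 (254 usable): 192.168.88.0/24
156 hosts -> /24 (254 usable): 192.168.89.0/24
82 hosts -> /25 (126 usable): 192.168.90.0/25
26 hosts -> /27 (30 usable): 192.168.90.128/27
Allocation: 192.168.88.0/24 (161 hosts, 254 usable); 192.168.89.0/24 (156 hosts, 254 usable); 192.168.90.0/25 (82 hosts, 126 usable); 192.168.90.128/27 (26 hosts, 30 usable)


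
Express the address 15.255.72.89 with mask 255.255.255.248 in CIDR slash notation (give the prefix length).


Binary: 11111111.11111111.11111111.11111000
Count leading 1s
Prefix: /29


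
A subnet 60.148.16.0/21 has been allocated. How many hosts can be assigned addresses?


Host bits = 32 - 21 = 11
Total addresses = 2^11 = 2048
Usable = total - 2 (network and broadcast)
Usable hosts: 2046


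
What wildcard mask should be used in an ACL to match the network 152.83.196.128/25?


Subnet mask: 255.255.255.128
Wildcard = 255.255.255.255 - subnet mask
255 - 255 = 0
255 - 255 = 0
255 - 255 = 0
255 - 128 = 127
Wildcard: 0.0.0.127


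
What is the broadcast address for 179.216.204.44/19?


Network: 179.216.192.0/19
Host bits = 13
Set all host bits to 1:
Broadcast: 179.216.223.255


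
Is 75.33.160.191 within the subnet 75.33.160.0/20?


Subnet network: 75.33.160.0
Test IP AND mask: 75.33.160.0
Yes, 75.33.160.191 is in 75.33.160.0/20


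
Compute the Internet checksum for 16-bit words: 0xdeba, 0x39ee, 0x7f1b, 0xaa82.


Sum all words (with carry folding):
+ 0xdeba = 0xdeba
+ 0x39ee = 0x18a9
+ 0x7f1b = 0x97c4
+ 0xaa82 = 0x4247
One's complement: ~0x4247
Checksum = 0xbdb8


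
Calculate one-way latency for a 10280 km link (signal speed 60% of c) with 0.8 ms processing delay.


Speed = 0.6 * 3e5 km/s = 180000 km/s
Propagation delay = 10280 / 180000 = 0.0571 s = 57.1111 ms
Processing delay = 0.8 ms
Total one-way latency = 57.9111 ms


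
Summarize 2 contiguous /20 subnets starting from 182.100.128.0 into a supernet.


Original prefix: /20
Number of subnets: 2 = 2^1
New prefix = 20 - 1 = 19
Supernet: 182.100.128.0/19


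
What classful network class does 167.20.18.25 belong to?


First octet: 167
Binary: 10100111
10xxxxxx -> Class B (128-191)
Class B, default mask 255.255.0.0 (/16)


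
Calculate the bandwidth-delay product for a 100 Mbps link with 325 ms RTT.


BDP = bandwidth * RTT
= 100 Mbps * 325 ms
= 100 * 1e6 * 325 / 1000 bits
= 32500000 bits
= 4062500 bytes
= 3967.2852 KB
BDP = 32500000 bits (4062500 bytes)


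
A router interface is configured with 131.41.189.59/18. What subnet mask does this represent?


/18 means 18 network bits, 14 host bits
Binary: 11111111111111111100000000000000
Mask: 255.255.192.0


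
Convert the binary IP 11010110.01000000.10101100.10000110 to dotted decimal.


11010110 = 214
01000000 = 64
10101100 = 172
10000110 = 134
IP: 214.64.172.134


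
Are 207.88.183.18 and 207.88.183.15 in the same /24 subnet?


Mask: 255.255.255.0
207.88.183.18 AND mask = 207.88.183.0
207.88.183.15 AND mask = 207.88.183.0
Yes, same subnet (207.88.183.0)


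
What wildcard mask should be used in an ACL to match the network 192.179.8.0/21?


Subnet mask: 255.255.248.0
Wildcard = 255.255.255.255 - subnet mask
255 - 255 = 0
255 - 255 = 0
255 - 248 = 7
255 - 0 = 255
Wildcard: 0.0.7.255


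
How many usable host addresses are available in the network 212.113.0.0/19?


Host bits = 32 - 19 = 13
Total addresses = 2^13 = 8192
Usable = total - 2 (network and broadcast)
Usable hosts: 8190


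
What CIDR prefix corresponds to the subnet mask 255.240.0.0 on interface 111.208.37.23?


Binary: 11111111.11110000.00000000.00000000
Count leading 1s
Prefix: /12


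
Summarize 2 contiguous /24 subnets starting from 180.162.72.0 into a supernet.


Original prefix: /24
Number of subnets: 2 = 2^1
New prefix = 24 - 1 = 23
Supernet: 180.162.72.0/23


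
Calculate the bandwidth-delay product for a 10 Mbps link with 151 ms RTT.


BDP = bandwidth * RTT
= 10 Mbps * 151 ms
= 10 * 1e6 * 151 / 1000 bits
= 1510000 bits
= 188750 bytes
= 184.3262 KB
BDP = 1510000 bits (188750 bytes)


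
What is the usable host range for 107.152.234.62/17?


Network: 107.152.128.0
Broadcast: 107.152.255.255
First usable = network + 1
Last usable = broadcast - 1
Range: 107.152.128.1 to 107.152.255.254


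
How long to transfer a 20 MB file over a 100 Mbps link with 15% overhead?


Effective throughput = 100 * (1 - 15/100) = 85 Mbps
File size in Mb = 20 * 8 = 160 Mb
Time = 160 / 85
Time = 1.8824 seconds


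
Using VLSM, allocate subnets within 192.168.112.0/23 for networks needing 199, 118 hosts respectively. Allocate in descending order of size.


199 hosts -> /24 (254 usable): 192.168.112.0/24
118 hosts -> /25 (126 usable): 192.168.113.0/25
Allocation: 192.168.112.0/24 (199 hosts, 254 usable); 192.168.113.0/25 (118 hosts, 126 usable)


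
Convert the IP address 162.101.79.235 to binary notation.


162 = 10100010
101 = 01100101
79 = 01001111
235 = 11101011
Binary: 10100010.01100101.01001111.11101011


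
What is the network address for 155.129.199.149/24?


IP:   10011011.10000001.11000111.10010101
Mask: 11111111.11111111.11111111.00000000
AND operation:
Net:  10011011.10000001.11000111.00000000
Network: 155.129.199.0/24


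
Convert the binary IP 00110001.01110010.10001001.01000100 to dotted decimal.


00110001 = 49
01110010 = 114
10001001 = 137
01000100 = 68
IP: 49.114.137.68


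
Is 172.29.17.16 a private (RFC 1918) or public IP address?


RFC 1918 private ranges:
  10.0.0.0/8 (10.0.0.0 - 10.255.255.255)
  172.16.0.0/12 (172.16.0.0 - 172.31.255.255)
  192.168.0.0/16 (192.168.0.0 - 192.168.255.255)
Private (in 172.16.0.0/12)


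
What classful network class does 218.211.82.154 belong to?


First octet: 218
Binary: 11011010
110xxxxx -> Class C (192-223)
Class C, default mask 255.255.255.0 (/24)


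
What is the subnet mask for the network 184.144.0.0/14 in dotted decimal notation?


/14 means 14 network bits, 18 host bits
Binary: 11111111111111000000000000000000
Mask: 255.252.0.0


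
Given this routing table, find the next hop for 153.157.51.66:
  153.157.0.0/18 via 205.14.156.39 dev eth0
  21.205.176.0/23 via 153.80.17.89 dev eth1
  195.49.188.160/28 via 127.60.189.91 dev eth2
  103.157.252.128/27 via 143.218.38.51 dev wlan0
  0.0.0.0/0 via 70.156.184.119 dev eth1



Longest prefix match for 153.157.51.66:
  /18 153.157.0.0: MATCH
  /23 21.205.176.0: no
  /28 195.49.188.160: no
  /27 103.157.252.128: no
  /0 0.0.0.0: MATCH
Selected: next-hop 205.14.156.39 via eth0 (matched /18)


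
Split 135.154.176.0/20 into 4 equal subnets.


New prefix = 20 + 2 = 22
Each subnet has 1024 addresses
  135.154.176.0/22
  135.154.180.0/22
  135.154.184.0/22
  135.154.188.0/22
Subnets: 135.154.176.0/22, 135.154.180.0/22, 135.154.184.0/22, 135.154.188.0/22


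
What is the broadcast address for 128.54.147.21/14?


Network: 128.52.0.0/14
Host bits = 18
Set all host bits to 1:
Broadcast: 128.55.255.255


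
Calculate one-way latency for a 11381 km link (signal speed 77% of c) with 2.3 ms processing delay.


Speed = 0.77 * 3e5 km/s = 231000 km/s
Propagation delay = 11381 / 231000 = 0.0493 s = 49.2684 ms
Processing delay = 2.3 ms
Total one-way latency = 51.5684 ms


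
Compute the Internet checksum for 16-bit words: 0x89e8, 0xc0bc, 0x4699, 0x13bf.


Sum all words (with carry folding):
+ 0x89e8 = 0x89e8
+ 0xc0bc = 0x4aa5
+ 0x4699 = 0x913e
+ 0x13bf = 0xa4fd
One's complement: ~0xa4fd
Checksum = 0x5b02


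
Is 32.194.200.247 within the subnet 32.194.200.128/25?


Subnet network: 32.194.200.128
Test IP AND mask: 32.194.200.128
Yes, 32.194.200.247 is in 32.194.200.128/25


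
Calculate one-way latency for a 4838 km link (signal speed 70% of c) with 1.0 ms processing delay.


Speed = 0.7 * 3e5 km/s = 210000 km/s
Propagation delay = 4838 / 210000 = 0.023 s = 23.0381 ms
Processing delay = 1.0 ms
Total one-way latency = 24.0381 ms


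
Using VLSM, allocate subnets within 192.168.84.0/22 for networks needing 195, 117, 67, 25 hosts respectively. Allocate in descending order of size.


195 hosts -> /24 (254 usable): 192.168.84.0/24
117 hosts -> /25 (126 usable): 192.168.85.0/25
67 hosts -> /25 (126 usable): 192.168.85.128/25
25 hosts -> /27 (30 usable): 192.168.86.0/27
Allocation: 192.168.84.0/24 (195 hosts, 254 usable); 192.168.85.0/25 (117 hosts, 126 usable); 192.168.85.128/25 (67 hosts, 126 usable); 192.168.86.0/27 (25 hosts, 30 usable)


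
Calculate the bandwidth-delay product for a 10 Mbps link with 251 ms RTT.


BDP = bandwidth * RTT
= 10 Mbps * 251 ms
= 10 * 1e6 * 251 / 1000 bits
= 2510000 bits
= 313750 bytes
= 306.3965 KB
BDP = 2510000 bits (313750 bytes)


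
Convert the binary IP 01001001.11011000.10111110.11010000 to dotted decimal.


01001001 = 73
11011000 = 216
10111110 = 190
11010000 = 208
IP: 73.216.190.208


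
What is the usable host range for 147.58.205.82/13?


Network: 147.56.0.0
Broadcast: 147.63.255.255
First usable = network + 1
Last usable = broadcast - 1
Range: 147.56.0.1 to 147.63.255.254


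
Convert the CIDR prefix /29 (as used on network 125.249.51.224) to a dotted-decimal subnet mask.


/29 means 29 network bits, 3 host bits
Binary: 11111111111111111111111111111000
Mask: 255.255.255.248


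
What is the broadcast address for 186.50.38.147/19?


Network: 186.50.32.0/19
Host bits = 13
Set all host bits to 1:
Broadcast: 186.50.63.255


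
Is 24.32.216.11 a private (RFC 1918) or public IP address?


RFC 1918 private ranges:
  10.0.0.0/8 (10.0.0.0 - 10.255.255.255)
  172.16.0.0/12 (172.16.0.0 - 172.31.255.255)
  192.168.0.0/16 (192.168.0.0 - 192.168.255.255)
Public (not in any RFC 1918 range)


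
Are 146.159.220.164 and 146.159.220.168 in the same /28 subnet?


Mask: 255.255.255.240
146.159.220.164 AND mask = 146.159.220.160
146.159.220.168 AND mask = 146.159.220.160
Yes, same subnet (146.159.220.160)


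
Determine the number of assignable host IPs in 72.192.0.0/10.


Host bits = 32 - 10 = 22
Total addresses = 2^22 = 4194304
Usable = total - 2 (network and broadcast)
Usable hosts: 4194302


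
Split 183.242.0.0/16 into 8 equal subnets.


New prefix = 16 + 3 = 19
Each subnet has 8192 addresses
  183.242.0.0/19
  183.242.32.0/19
  183.242.64.0/19
  183.242.96.0/19
  183.242.128.0/19
  183.242.160.0/19
  183.242.192.0/19
  183.242.224.0/19
Subnets: 183.242.0.0/19, 183.242.32.0/19, 183.242.64.0/19, 183.242.96.0/19, 183.242.128.0/19, 183.242.160.0/19, 183.242.192.0/19, 183.242.224.0/19


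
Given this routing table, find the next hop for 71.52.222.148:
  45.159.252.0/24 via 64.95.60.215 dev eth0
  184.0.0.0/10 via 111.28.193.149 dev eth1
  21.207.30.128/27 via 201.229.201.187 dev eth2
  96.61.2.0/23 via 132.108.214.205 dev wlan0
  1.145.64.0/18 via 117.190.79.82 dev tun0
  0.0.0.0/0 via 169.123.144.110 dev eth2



Longest prefix match for 71.52.222.148:
  /24 45.159.252.0: no
  /10 184.0.0.0: no
  /27 21.207.30.128: no
  /23 96.61.2.0: no
  /18 1.145.64.0: no
  /0 0.0.0.0: MATCH
Selected: next-hop 169.123.144.110 via eth2 (matched /0)


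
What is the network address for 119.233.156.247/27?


IP:   01110111.11101001.10011100.11110111
Mask: 11111111.11111111.11111111.11100000
AND operation:
Net:  01110111.11101001.10011100.11100000
Network: 119.233.156.224/27


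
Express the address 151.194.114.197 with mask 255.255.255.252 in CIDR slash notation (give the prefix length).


Binary: 11111111.11111111.11111111.11111100
Count leading 1s
Prefix: /30


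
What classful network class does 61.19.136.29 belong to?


First octet: 61
Binary: 00111101
0xxxxxxx -> Class A (1-126)
Class A, default mask 255.0.0.0 (/8)


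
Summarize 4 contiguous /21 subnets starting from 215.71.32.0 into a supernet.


Original prefix: /21
Number of subnets: 4 = 2^2
New prefix = 21 - 2 = 19
Supernet: 215.71.32.0/19


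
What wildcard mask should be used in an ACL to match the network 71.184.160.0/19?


Subnet mask: 255.255.224.0
Wildcard = 255.255.255.255 - subnet mask
255 - 255 = 0
255 - 255 = 0
255 - 224 = 31
255 - 0 = 255
Wildcard: 0.0.31.255


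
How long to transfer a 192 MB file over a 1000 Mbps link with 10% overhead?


Effective throughput = 1000 * (1 - 10/100) = 900 Mbps
File size in Mb = 192 * 8 = 1536 Mb
Time = 1536 / 900
Time = 1.7067 seconds


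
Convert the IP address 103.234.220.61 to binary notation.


103 = 01100111
234 = 11101010
220 = 11011100
61 = 00111101
Binary: 01100111.11101010.11011100.00111101


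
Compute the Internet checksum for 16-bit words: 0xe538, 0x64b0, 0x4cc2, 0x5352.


Sum all words (with carry folding):
+ 0xe538 = 0xe538
+ 0x64b0 = 0x49e9
+ 0x4cc2 = 0x96ab
+ 0x5352 = 0xe9fd
One's complement: ~0xe9fd
Checksum = 0x1602


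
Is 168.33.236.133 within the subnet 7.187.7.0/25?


Subnet network: 7.187.7.0
Test IP AND mask: 168.33.236.128
No, 168.33.236.133 is not in 7.187.7.0/25


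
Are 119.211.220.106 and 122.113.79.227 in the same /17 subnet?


Mask: 255.255.128.0
119.211.220.106 AND mask = 119.211.128.0
122.113.79.227 AND mask = 122.113.0.0
No, different subnets (119.211.128.0 vs 122.113.0.0)


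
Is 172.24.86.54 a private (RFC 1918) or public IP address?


RFC 1918 private ranges:
  10.0.0.0/8 (10.0.0.0 - 10.255.255.255)
  172.16.0.0/12 (172.16.0.0 - 172.31.255.255)
  192.168.0.0/16 (192.168.0.0 - 192.168.255.255)
Private (in 172.16.0.0/12)


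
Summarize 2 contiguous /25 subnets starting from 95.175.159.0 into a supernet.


Original prefix: /25
Number of subnets: 2 = 2^1
New prefix = 25 - 1 = 24
Supernet: 95.175.159.0/24


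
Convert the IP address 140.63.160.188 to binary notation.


140 = 10001100
63 = 00111111
160 = 10100000
188 = 10111100
Binary: 10001100.00111111.10100000.10111100


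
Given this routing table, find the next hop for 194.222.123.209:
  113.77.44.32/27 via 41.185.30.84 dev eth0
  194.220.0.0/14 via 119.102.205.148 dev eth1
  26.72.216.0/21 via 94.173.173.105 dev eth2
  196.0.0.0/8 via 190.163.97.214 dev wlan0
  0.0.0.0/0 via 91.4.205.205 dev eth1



Longest prefix match for 194.222.123.209:
  /27 113.77.44.32: no
  /14 194.220.0.0: MATCH
  /21 26.72.216.0: no
  /8 196.0.0.0: no
  /0 0.0.0.0: MATCH
Selected: next-hop 119.102.205.148 via eth1 (matched /14)


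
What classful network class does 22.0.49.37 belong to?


First octet: 22
Binary: 00010110
0xxxxxxx -> Class A (1-126)
Class A, default mask 255.0.0.0 (/8)


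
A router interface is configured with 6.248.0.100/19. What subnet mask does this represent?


/19 means 19 network bits, 13 host bits
Binary: 11111111111111111110000000000000
Mask: 255.255.224.0


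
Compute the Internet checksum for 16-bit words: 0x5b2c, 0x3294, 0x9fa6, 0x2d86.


Sum all words (with carry folding):
+ 0x5b2c = 0x5b2c
+ 0x3294 = 0x8dc0
+ 0x9fa6 = 0x2d67
+ 0x2d86 = 0x5aed
One's complement: ~0x5aed
Checksum = 0xa512


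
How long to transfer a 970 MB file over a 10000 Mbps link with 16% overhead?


Effective throughput = 10000 * (1 - 16/100) = 8400 Mbps
File size in Mb = 970 * 8 = 7760 Mb
Time = 7760 / 8400
Time = 0.9238 seconds


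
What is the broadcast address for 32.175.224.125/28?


Network: 32.175.224.112/28
Host bits = 4
Set all host bits to 1:
Broadcast: 32.175.224.127


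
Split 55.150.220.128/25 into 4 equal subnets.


New prefix = 25 + 2 = 27
Each subnet has 32 addresses
  55.150.220.128/27
  55.150.220.160/27
  55.150.220.192/27
  55.150.220.224/27
Subnets: 55.150.220.128/27, 55.150.220.160/27, 55.150.220.192/27, 55.150.220.224/27


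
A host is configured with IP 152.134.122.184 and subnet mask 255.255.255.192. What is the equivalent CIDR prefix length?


Binary: 11111111.11111111.11111111.11000000
Count leading 1s
Prefix: /26


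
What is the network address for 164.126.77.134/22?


IP:   10100100.01111110.01001101.10000110
Mask: 11111111.11111111.11111100.00000000
AND operation:
Net:  10100100.01111110.01001100.00000000
Network: 164.126.76.0/22


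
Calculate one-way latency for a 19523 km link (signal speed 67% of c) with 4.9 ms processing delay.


Speed = 0.67 * 3e5 km/s = 201000 km/s
Propagation delay = 19523 / 201000 = 0.0971 s = 97.1294 ms
Processing delay = 4.9 ms
Total one-way latency = 102.0294 ms


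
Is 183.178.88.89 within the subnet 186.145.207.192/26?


Subnet network: 186.145.207.192
Test IP AND mask: 183.178.88.64
No, 183.178.88.89 is not in 186.145.207.192/26


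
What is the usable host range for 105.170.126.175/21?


Network: 105.170.120.0
Broadcast: 105.170.127.255
First usable = network + 1
Last usable = broadcast - 1
Range: 105.170.120.1 to 105.170.127.254


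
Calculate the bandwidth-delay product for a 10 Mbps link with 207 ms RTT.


BDP = bandwidth * RTT
= 10 Mbps * 207 ms
= 10 * 1e6 * 207 / 1000 bits
= 2070000 bits
= 258750 bytes
= 252.6855 KB
BDP = 2070000 bits (258750 bytes)


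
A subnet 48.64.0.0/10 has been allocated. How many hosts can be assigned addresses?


Host bits = 32 - 10 = 22
Total addresses = 2^22 = 4194304
Usable = total - 2 (network and broadcast)
Usable hosts: 4194302


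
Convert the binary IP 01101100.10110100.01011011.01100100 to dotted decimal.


01101100 = 108
10110100 = 180
01011011 = 91
01100100 = 100
IP: 108.180.91.100


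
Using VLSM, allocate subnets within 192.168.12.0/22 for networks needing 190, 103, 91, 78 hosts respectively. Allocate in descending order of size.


190 hosts -> /24 (254 usable): 192.168.12.0/24
103 hosts -> /25 (126 usable): 192.168.13.0/25
91 hosts -> /25 (126 usable): 192.168.13.128/25
78 hosts -> /25 (126 usable): 192.168.14.0/25
Allocation: 192.168.12.0/24 (190 hosts, 254 usable); 192.168.13.0/25 (103 hosts, 126 usable); 192.168.13.128/25 (91 hosts, 126 usable); 192.168.14.0/25 (78 hosts, 126 usable)


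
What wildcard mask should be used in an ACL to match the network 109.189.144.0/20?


Subnet mask: 255.255.240.0
Wildcard = 255.255.255.255 - subnet mask
255 - 255 = 0
255 - 255 = 0
255 - 240 = 15
255 - 0 = 255
Wildcard: 0.0.15.255


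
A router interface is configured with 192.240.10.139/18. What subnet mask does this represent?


/18 means 18 network bits, 14 host bits
Binary: 11111111111111111100000000000000
Mask: 255.255.192.0


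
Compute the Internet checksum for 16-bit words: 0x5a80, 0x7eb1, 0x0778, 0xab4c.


Sum all words (with carry folding):
+ 0x5a80 = 0x5a80
+ 0x7eb1 = 0xd931
+ 0x0778 = 0xe0a9
+ 0xab4c = 0x8bf6
One's complement: ~0x8bf6
Checksum = 0x7409


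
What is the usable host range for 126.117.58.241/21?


Network: 126.117.56.0
Broadcast: 126.117.63.255
First usable = network + 1
Last usable = broadcast - 1
Range: 126.117.56.1 to 126.117.63.254


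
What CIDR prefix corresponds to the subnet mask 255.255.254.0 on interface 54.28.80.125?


Binary: 11111111.11111111.11111110.00000000
Count leading 1s
Prefix: /23
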